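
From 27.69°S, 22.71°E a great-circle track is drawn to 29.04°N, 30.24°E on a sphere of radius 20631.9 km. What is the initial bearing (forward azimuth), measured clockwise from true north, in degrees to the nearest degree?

8°

With φ₁ = -0.4833, φ₂ = 0.5068, Δλ = 0.1314 rad, the forward-azimuth formula gives
θ = atan2( sin Δλ cos φ₂ , cos φ₁ sin φ₂ − sin φ₁ cos φ₂ cos Δλ ) = atan2(0.1146, 0.8326) = 7.84°.
So the initial bearing is 8°.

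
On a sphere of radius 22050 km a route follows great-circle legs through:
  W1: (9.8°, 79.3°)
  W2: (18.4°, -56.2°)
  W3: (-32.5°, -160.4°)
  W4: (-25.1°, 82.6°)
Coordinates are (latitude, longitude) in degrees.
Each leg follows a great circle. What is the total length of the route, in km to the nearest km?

129349 km

Leg W1→W2: central angle 2.2309 rad, distance 49190.9 km.
Leg W2→W3: central angle 1.9454 rad, distance 42896.2 km.
Leg W3→W4: central angle 1.6899 rad, distance 37262.1 km.
Total: 49190.9 + 42896.2 + 37262.1 ≈ 129349 km.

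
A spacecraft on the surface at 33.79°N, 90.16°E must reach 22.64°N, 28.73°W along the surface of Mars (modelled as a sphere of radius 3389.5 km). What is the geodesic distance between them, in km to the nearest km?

5857 km

In radians: φ₁ = 0.5897, φ₂ = 0.3951, Δλ = -118.890° = -2.0750 rad.
cos c = sin φ₁ sin φ₂ + cos φ₁ cos φ₂ cos Δλ = (0.5562)(0.3849) + (0.8311)(0.9229)(-0.4831) = -0.15650,
so c = arccos(-0.15650) = 1.72794 rad.
Distance = R·c = 3389.5 × 1.7279 ≈ 5857 km.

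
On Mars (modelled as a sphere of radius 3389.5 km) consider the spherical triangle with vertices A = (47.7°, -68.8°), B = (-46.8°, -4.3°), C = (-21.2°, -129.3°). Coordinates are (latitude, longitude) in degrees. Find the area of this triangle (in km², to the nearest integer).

Side lengths (central angles): a = 1.6734, b = 1.5293, c = 1.9186 rad; semiperimeter s = 2.5606.
By l'Huilier's theorem, tan(E/4) = √[tan(s/2) tan((s−a)/2) tan((s−b)/2) tan((s−c)/2)], giving spherical excess E = 2.0034 rad.
Area = E·R² = 2.0034 × (3389.5)² ≈ 23016236 km².

23016236 km²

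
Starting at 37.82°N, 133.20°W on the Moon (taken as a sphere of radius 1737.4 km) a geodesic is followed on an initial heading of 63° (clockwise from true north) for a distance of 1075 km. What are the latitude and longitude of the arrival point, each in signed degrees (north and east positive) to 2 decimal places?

45.03°, -86.21°

Angular distance δ = d/R = 1075/1737.4 = 0.61874 rad; initial bearing θ = 1.0996 rad.
sin φ₂ = sin φ₁ cos δ + cos φ₁ sin δ cos θ = (0.6132)(0.8146) + (0.7899)(0.5800)(0.4540) = 0.7075, so φ₂ = 45.03°.
Δλ = atan2(sin θ sin δ cos φ₁, cos δ − sin φ₁ sin φ₂) = atan2(0.4082, 0.3808) = 46.993°.
λ₂ = -133.200° + 46.993° = -86.21°.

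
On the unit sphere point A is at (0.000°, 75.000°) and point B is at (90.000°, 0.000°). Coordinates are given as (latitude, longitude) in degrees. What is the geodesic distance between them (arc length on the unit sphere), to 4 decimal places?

1.5708

With latitudes φ₁ = 0.000°, φ₂ = 90.000° and longitude difference Δλ = -75.000°:
Haversine: a = sin²(Δφ/2) + cos φ₁ cos φ₂ sin²(Δλ/2) = 0.5000 + (1.0000)(0.0000)(0.3706) = 0.50000.
Central angle c = 2·arcsin(√a) = 1.57080 rad.
On the unit sphere the arc length equals the central angle: 1.5708.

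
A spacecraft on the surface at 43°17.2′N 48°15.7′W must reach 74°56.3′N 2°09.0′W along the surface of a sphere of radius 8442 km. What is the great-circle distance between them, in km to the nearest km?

In radians: φ₁ = 0.7555, φ₂ = 1.3079, Δλ = 46.112° = 0.8048 rad.
Haversine: a = sin²(Δφ/2) + cos φ₁ cos φ₂ sin²(Δλ/2) = 0.0744 + (0.7279)(0.2599)(0.1534) = 0.10338.
Central angle c = 2·arcsin(√a) = 0.65470 rad.
Distance = R·c = 8442 × 0.6547 ≈ 5527 km.

5527 km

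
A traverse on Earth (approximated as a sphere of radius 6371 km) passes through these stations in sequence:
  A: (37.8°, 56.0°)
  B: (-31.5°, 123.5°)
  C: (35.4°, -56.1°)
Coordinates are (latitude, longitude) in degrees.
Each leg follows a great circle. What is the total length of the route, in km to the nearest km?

29985 km

Leg A→B: central angle 1.6333 rad, distance 10405.5 km.
Leg B→C: central angle 3.0733 rad, distance 19579.8 km.
Total: 10405.5 + 19579.8 ≈ 29985 km.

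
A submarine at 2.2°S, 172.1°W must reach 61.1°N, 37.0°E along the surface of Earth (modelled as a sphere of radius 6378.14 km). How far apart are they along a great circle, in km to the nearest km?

13036 km

With latitudes φ₁ = -2.200°, φ₂ = 61.100° and longitude difference Δλ = -150.900°:
cos c = sin φ₁ sin φ₂ + cos φ₁ cos φ₂ cos Δλ = (-0.0384)(0.8755) + (0.9993)(0.4833)(-0.8738) = -0.45557,
so c = arccos(-0.45557) = 2.04381 rad.
Distance = R·c = 6378.14 × 2.0438 ≈ 13036 km.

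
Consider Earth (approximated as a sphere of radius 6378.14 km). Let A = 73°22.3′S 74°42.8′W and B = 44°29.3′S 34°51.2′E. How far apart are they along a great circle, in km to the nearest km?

With latitudes φ₁ = -73.372°, φ₂ = -44.488° and longitude difference Δλ = 109.567°:
cos c = sin φ₁ sin φ₂ + cos φ₁ cos φ₂ cos Δλ = (-0.9582)(-0.7008) + (0.2862)(0.7134)(-0.3349) = 0.60309,
so c = arccos(0.60309) = 0.92343 rad.
Distance = R·c = 6378.14 × 0.9234 ≈ 5890 km.

5890 km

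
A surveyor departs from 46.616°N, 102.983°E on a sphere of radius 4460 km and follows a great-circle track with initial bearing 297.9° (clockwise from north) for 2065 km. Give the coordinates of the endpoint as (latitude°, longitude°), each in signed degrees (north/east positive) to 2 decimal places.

52.54°, 62.51°

Angular distance δ = d/R = 2065/4460 = 0.46300 rad; initial bearing θ = 5.1993 rad.
sin φ₂ = sin φ₁ cos δ + cos φ₁ sin δ cos θ = (0.7268)(0.8947) + (0.6869)(0.4466)(0.4679) = 0.7938, so φ₂ = 52.54°.
Δλ = atan2(sin θ sin δ cos φ₁, cos δ − sin φ₁ sin φ₂) = atan2(-0.2711, 0.3178) = -40.469°.
λ₂ = 102.983° − 40.469° = 62.51°.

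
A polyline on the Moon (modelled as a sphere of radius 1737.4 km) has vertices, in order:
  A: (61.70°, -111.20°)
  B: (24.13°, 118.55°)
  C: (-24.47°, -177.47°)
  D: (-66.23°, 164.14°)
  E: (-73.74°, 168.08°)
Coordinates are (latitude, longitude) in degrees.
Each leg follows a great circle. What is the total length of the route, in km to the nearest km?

6523 km

Leg A→B: central angle 1.4903 rad, distance 2589.3 km.
Leg B→C: central angle 1.3745 rad, distance 2388.0 km.
Leg C→D: central angle 0.7566 rad, distance 1314.4 km.
Leg D→E: central angle 0.1331 rad, distance 231.2 km.
Total: 2589.3 + 2388.0 + 1314.4 + 231.2 ≈ 6523 km.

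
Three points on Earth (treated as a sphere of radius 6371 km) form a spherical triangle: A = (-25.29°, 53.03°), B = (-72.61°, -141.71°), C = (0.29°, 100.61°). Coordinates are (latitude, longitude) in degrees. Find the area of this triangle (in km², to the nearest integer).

35397004 km²

Side lengths (central angles): a = 1.7150, b = 0.9176, c = 1.4239 rad; semiperimeter s = 2.0282.
By l'Huilier's theorem, tan(E/4) = √[tan(s/2) tan((s−a)/2) tan((s−b)/2) tan((s−c)/2)], giving spherical excess E = 0.8721 rad.
Area = E·R² = 0.8721 × (6371)² ≈ 35397004 km².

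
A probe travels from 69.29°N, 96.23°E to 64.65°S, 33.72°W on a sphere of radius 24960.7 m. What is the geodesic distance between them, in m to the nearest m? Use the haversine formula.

69913 m

With latitudes φ₁ = 69.290°, φ₂ = -64.650° and longitude difference Δλ = -129.950°:
Haversine: a = sin²(Δφ/2) + cos φ₁ cos φ₂ sin²(Δλ/2) = 0.8470 + (0.3536)(0.4281)(0.8211) = 0.97127.
Central angle c = 2·arcsin(√a) = 2.80094 rad.
Distance = R·c = 24960.7 × 2.8009 ≈ 69913 m.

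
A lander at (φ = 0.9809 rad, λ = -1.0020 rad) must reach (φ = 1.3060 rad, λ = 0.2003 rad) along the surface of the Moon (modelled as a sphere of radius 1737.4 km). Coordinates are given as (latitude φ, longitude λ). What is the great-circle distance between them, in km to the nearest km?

949 km

In radians: φ₁ = 0.9809, φ₂ = 1.3060, Δλ = 68.887° = 1.2023 rad.
cos c = sin φ₁ sin φ₂ + cos φ₁ cos φ₂ cos Δλ = (0.8310)(0.9651) + (0.5563)(0.2617)(0.3602) = 0.85448,
so c = arccos(0.85448) = 0.54626 rad.
Distance = R·c = 1737.4 × 0.5463 ≈ 949 km.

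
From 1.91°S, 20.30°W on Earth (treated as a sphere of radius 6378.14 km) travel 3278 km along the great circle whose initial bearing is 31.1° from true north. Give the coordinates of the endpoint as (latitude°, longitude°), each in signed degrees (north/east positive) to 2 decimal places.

23.06°, -4.28°

Angular distance δ = d/R = 3278/6378.14 = 0.51394 rad; initial bearing θ = 0.5428 rad.
sin φ₂ = sin φ₁ cos δ + cos φ₁ sin δ cos θ = (-0.0333)(0.8708) + (0.9994)(0.4916)(0.8563) = 0.3917, so φ₂ = 23.06°.
Δλ = atan2(sin θ sin δ cos φ₁, cos δ − sin φ₁ sin φ₂) = atan2(0.2538, 0.8839) = 16.021°.
λ₂ = -20.300° + 16.021° = -4.28°.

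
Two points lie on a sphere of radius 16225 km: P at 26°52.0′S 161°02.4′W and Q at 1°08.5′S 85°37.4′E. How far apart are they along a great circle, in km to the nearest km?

Let φ₁ = -0.4689 rad, φ₂ = -0.0199 rad, and Δλ = -1.9781 rad.
cos c = sin φ₁ sin φ₂ + cos φ₁ cos φ₂ cos Δλ = (-0.4519)(-0.0199) + (0.8921)(0.9998)(-0.3961) = -0.34430,
so c = arccos(-0.34430) = 1.92229 rad.
Distance = R·c = 16225 × 1.9223 ≈ 31189 km.

31189 km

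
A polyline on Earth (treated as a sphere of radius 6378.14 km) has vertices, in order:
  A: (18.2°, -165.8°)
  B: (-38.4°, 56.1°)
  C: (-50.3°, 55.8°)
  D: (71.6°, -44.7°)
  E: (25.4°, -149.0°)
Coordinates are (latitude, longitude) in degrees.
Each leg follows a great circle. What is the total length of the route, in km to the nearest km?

40156 km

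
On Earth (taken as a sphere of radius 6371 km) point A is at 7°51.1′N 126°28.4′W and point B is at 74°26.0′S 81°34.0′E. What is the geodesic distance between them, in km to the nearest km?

Let φ₁ = 0.1370 rad, φ₂ = -1.2991 rad, and Δλ = -2.6522 rad.
Haversine: a = sin²(Δφ/2) + cos φ₁ cos φ₂ sin²(Δλ/2) = 0.4329 + (0.9906)(0.2684)(0.9413) = 0.68312.
Central angle c = 2·arcsin(√a) = 1.94576 rad.
Distance = R·c = 6371 × 1.9458 ≈ 12396 km.

12396 km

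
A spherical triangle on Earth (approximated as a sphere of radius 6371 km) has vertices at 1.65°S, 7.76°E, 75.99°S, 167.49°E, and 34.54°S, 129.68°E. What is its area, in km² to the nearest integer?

Side lengths (central angles): a = 0.7846, b = 2.0032, c = 1.7712 rad; semiperimeter s = 2.2795.
By l'Huilier's theorem, tan(E/4) = √[tan(s/2) tan((s−a)/2) tan((s−b)/2) tan((s−c)/2)], giving spherical excess E = 1.0541 rad.
Area = E·R² = 1.0541 × (6371)² ≈ 42785092 km².

42785092 km²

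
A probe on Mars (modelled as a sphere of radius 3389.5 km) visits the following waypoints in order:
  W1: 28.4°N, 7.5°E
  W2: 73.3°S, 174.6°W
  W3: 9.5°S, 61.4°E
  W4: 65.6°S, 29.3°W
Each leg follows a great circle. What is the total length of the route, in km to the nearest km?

18147 km

Leg W1→W2: central angle 2.3577 rad, distance 7991.4 km.
Leg W2→W3: central angle 1.5712 rad, distance 5325.6 km.
Leg W3→W4: central angle 1.4250 rad, distance 4829.9 km.
Total: 7991.4 + 5325.6 + 4829.9 ≈ 18147 km.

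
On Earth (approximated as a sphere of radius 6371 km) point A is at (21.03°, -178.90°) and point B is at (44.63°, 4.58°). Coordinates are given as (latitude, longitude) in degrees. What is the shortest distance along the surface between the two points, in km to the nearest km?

12705 km

In radians: φ₁ = 0.3670, φ₂ = 0.7789, Δλ = -176.520° = -3.0809 rad.
Haversine: a = sin²(Δφ/2) + cos φ₁ cos φ₂ sin²(Δλ/2) = 0.0418 + (0.9334)(0.7117)(0.9991) = 0.70546.
Central angle c = 2·arcsin(√a) = 1.99427 rad.
Distance = R·c = 6371 × 1.9943 ≈ 12705 km.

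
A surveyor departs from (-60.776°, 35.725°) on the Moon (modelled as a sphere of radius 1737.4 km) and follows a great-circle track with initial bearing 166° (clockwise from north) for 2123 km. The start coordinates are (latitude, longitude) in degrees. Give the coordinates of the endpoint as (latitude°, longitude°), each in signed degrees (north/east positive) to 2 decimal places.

-48.03°, -164.15°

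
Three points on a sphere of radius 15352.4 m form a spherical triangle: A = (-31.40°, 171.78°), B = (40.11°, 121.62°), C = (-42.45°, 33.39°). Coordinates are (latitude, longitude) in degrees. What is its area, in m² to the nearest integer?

483825876 m²

Side lengths (central angles): a = 2.0014, b = 1.6903, c = 1.4882 rad; semiperimeter s = 2.5899.
By l'Huilier's theorem, tan(E/4) = √[tan(s/2) tan((s−a)/2) tan((s−b)/2) tan((s−c)/2)], giving spherical excess E = 2.0528 rad.
Area = E·R² = 2.0528 × (15352.4)² ≈ 483825876 m².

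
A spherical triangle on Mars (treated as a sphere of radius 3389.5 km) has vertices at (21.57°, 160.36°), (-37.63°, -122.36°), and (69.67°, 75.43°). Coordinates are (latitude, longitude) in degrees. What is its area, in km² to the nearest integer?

17294737 km²

Side lengths (central angles): a = 2.5581, b = 1.1882, c = 1.6331 rad; semiperimeter s = 2.6897.
By l'Huilier's theorem, tan(E/4) = √[tan(s/2) tan((s−a)/2) tan((s−b)/2) tan((s−c)/2)], giving spherical excess E = 1.5054 rad.
Area = E·R² = 1.5054 × (3389.5)² ≈ 17294737 km².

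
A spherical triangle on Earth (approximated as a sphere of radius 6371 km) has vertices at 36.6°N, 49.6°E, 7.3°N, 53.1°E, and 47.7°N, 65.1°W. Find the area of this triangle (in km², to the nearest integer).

Side lengths (central angles): a = 1.7941, b = 1.3539, c = 0.5144 rad; semiperimeter s = 1.8312.
By l'Huilier's theorem, tan(E/4) = √[tan(s/2) tan((s−a)/2) tan((s−b)/2) tan((s−c)/2)], giving spherical excess E = 0.2692 rad.
Area = E·R² = 0.2692 × (6371)² ≈ 10925821 km².

10925821 km²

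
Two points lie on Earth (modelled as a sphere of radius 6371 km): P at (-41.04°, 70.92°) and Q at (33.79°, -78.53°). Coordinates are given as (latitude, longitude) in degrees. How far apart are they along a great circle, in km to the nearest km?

17215 km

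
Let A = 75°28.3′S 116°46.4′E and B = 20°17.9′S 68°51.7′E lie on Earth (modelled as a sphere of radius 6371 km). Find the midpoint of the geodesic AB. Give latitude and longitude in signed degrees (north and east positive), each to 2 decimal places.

Central angle δ = 1.0547 rad. Interpolating on the sphere with fraction f = 0.5:
P = [sin((1−f)δ)·A + sin(fδ)·B] / sin δ = 0.5786·A + 0.5786·B in Cartesian coordinates,
giving P = (0.1303, 0.6357, -0.7608), i.e. latitude -49.54°, longitude 78.42°.

-49.54°, 78.42°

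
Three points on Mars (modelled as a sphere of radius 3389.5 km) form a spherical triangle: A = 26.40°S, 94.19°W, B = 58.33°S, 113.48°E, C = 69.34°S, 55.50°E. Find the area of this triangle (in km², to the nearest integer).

4645707 km²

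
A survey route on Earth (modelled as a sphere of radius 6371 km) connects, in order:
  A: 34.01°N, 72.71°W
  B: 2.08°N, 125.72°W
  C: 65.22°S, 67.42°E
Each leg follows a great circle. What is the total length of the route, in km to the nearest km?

19449 km

Leg A→B: central angle 1.0254 rad, distance 6533.1 km.
Leg B→C: central angle 2.0273 rad, distance 12916.2 km.
Total: 6533.1 + 12916.2 ≈ 19449 km.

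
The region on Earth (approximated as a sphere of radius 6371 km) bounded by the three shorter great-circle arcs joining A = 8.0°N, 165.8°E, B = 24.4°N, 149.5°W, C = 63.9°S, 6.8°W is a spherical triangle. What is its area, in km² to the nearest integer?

Side lengths (central angles): a = 2.3318, b = 2.1616, c = 0.7975 rad; semiperimeter s = 2.6455.
By l'Huilier's theorem, tan(E/4) = √[tan(s/2) tan((s−a)/2) tan((s−b)/2) tan((s−c)/2)], giving spherical excess E = 1.6968 rad.
Area = E·R² = 1.6968 × (6371)² ≈ 68874372 km².

68874372 km²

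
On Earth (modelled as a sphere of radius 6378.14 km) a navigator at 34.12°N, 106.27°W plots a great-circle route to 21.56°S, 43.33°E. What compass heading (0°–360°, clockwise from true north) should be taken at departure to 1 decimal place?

With φ₁ = 0.5955, φ₂ = -0.3763, Δλ = 2.6110 rad, the forward-azimuth formula gives
θ = atan2( sin Δλ cos φ₂ , cos φ₁ sin φ₂ − sin φ₁ cos φ₂ cos Δλ ) = atan2(0.4706, 0.1457) = 72.79°.
So the initial bearing is 72.8°.

72.8°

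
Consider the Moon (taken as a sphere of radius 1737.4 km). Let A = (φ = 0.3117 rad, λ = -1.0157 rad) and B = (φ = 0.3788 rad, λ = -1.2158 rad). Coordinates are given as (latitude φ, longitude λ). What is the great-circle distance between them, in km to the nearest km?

347 km

With latitudes φ₁ = 17.859°, φ₂ = 21.704° and longitude difference Δλ = -11.465°:
cos c = sin φ₁ sin φ₂ + cos φ₁ cos φ₂ cos Δλ = (0.3067)(0.3698) + (0.9518)(0.9291)(0.9800) = 0.98010,
so c = arccos(0.98010) = 0.19981 rad.
Distance = R·c = 1737.4 × 0.1998 ≈ 347 km.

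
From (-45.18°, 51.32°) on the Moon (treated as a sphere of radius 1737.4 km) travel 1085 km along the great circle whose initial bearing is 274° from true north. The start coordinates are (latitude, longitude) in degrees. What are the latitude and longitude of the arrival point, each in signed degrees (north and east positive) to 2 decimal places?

-33.14°, 7.17°

Angular distance δ = d/R = 1085/1737.4 = 0.62450 rad; initial bearing θ = 4.7822 rad.
sin φ₂ = sin φ₁ cos δ + cos φ₁ sin δ cos θ = (-0.7093)(0.8113) + (0.7049)(0.5847)(0.0698) = -0.5467, so φ₂ = -33.14°.
Δλ = atan2(sin θ sin δ cos φ₁, cos δ − sin φ₁ sin φ₂) = atan2(-0.4111, 0.4235) = -44.153°.
λ₂ = 51.320° − 44.153° = 7.17°.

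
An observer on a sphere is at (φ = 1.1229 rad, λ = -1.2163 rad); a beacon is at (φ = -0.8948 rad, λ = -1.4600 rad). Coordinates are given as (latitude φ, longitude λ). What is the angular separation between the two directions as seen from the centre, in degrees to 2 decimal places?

116.12°

Let φ₁ = 1.1229 rad, φ₂ = -0.8948 rad, and Δλ = -0.2437 rad.
cos c = sin φ₁ sin φ₂ + cos φ₁ cos φ₂ cos Δλ = (0.9014)(-0.7801) + (0.4331)(0.6257)(0.9705) = -0.44018,
so c = arccos(-0.44018) = 2.02660 rad.
So the angular separation is 116.12°.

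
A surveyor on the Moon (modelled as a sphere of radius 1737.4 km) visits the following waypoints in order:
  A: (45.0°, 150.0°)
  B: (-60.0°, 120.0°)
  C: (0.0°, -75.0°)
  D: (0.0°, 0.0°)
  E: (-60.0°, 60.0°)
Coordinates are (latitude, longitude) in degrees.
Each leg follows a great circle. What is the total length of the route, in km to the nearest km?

11439 km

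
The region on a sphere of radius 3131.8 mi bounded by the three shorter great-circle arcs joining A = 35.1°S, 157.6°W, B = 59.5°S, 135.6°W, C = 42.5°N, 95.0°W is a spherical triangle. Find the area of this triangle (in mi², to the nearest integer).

5533639 mi²

Side lengths (central angles): a = 1.8734, b = 1.6819, c = 0.4940 rad; semiperimeter s = 2.0246.
By l'Huilier's theorem, tan(E/4) = √[tan(s/2) tan((s−a)/2) tan((s−b)/2) tan((s−c)/2)], giving spherical excess E = 0.5642 rad.
Area = E·R² = 0.5642 × (3131.8)² ≈ 5533639 mi².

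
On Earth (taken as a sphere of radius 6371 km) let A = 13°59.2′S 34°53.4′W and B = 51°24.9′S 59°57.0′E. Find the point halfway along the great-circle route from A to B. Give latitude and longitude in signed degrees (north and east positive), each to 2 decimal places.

-42.72°, -0.79°

Central angle δ = 1.4325 rad. Interpolating on the sphere with fraction f = 0.5:
P = [sin((1−f)δ)·A + sin(fδ)·B] / sin δ = 0.6629·A + 0.6629·B in Cartesian coordinates,
giving P = (0.7346, -0.0101, -0.6784), i.e. latitude -42.72°, longitude -0.79°.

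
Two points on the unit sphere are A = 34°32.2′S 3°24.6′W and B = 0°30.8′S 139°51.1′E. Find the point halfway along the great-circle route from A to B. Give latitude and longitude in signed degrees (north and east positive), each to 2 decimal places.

Central angle δ = 2.2850 rad. Interpolating on the sphere with fraction f = 0.5:
P = [sin((1−f)δ)·A + sin(fδ)·B] / sin δ = 1.2039·A + 1.2039·B in Cartesian coordinates,
giving P = (0.0698, 0.7172, -0.6933), i.e. latitude -43.89°, longitude 84.44°.

-43.89°, 84.44°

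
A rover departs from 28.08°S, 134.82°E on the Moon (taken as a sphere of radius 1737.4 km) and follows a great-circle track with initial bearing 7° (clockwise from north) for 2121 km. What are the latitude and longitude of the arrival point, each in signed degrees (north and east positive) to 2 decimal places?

41.39°, 143.60°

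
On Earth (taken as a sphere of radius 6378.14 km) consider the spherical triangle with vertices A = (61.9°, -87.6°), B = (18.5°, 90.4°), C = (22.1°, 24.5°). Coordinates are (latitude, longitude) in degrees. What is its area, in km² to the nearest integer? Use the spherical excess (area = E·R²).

41597530 km²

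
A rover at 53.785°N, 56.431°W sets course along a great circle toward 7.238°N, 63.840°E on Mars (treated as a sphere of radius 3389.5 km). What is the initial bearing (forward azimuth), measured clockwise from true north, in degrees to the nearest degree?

61°

Δλ = 120.271° = 2.0991 rad.
y = sin Δλ · cos φ₂ = (0.8637)(0.9920) = 0.8568
x = cos φ₁ sin φ₂ − sin φ₁ cos φ₂ cos Δλ = (0.5908)(0.1260) − (0.8068)(0.9920)(-0.5041) = 0.4779
θ = atan2(y, x) = 60.85°, so the bearing is 61°.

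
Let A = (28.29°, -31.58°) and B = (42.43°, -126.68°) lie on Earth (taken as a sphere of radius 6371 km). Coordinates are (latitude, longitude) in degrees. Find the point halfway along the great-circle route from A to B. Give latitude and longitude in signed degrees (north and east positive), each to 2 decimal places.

Central angle δ = 1.3057 rad. Interpolating on the sphere with fraction f = 0.5:
P = [sin((1−f)δ)·A + sin(fδ)·B] / sin δ = 0.6294·A + 0.6294·B in Cartesian coordinates,
giving P = (0.1947, -0.6629, 0.7230), i.e. latitude 46.30°, longitude -73.63°.

46.30°, -73.63°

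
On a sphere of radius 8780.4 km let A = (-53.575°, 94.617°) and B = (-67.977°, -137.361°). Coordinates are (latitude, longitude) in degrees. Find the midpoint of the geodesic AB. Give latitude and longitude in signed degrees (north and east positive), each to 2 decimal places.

-74.88°, 133.77°

Central angle δ = 0.9163 rad. Interpolating on the sphere with fraction f = 0.5:
P = [sin((1−f)δ)·A + sin(fδ)·B] / sin δ = 0.5575·A + 0.5575·B in Cartesian coordinates,
giving P = (-0.1804, 0.1883, -0.9654), i.e. latitude -74.88°, longitude 133.77°.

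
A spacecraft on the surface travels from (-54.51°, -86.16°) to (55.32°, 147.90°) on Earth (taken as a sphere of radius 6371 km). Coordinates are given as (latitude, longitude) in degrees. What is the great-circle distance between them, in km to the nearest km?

16647 km

With latitudes φ₁ = -54.510°, φ₂ = 55.320° and longitude difference Δλ = -125.940°:
Haversine: a = sin²(Δφ/2) + cos φ₁ cos φ₂ sin²(Δλ/2) = 0.6696 + (0.5806)(0.5690)(0.7935) = 0.93173.
Central angle c = 2·arcsin(√a) = 2.61287 rad.
Distance = R·c = 6371 × 2.6129 ≈ 16647 km.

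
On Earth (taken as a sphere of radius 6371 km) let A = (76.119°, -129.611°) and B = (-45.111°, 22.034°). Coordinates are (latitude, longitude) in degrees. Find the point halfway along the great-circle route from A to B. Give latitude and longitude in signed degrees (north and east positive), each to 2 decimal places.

27.33°, 9.06°

Central angle δ = 2.5622 rad. Interpolating on the sphere with fraction f = 0.5:
P = [sin((1−f)δ)·A + sin(fδ)·B] / sin δ = 1.7503·A + 1.7503·B in Cartesian coordinates,
giving P = (0.8773, 0.1399, 0.4591), i.e. latitude 27.33°, longitude 9.06°.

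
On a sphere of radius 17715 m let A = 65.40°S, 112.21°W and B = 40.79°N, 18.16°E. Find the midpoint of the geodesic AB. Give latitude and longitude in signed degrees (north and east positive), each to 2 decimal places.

-23.75°, -14.89°

Central angle δ = 2.4950 rad. Interpolating on the sphere with fraction f = 0.5:
P = [sin((1−f)δ)·A + sin(fδ)·B] / sin δ = 1.5738·A + 1.5738·B in Cartesian coordinates,
giving P = (0.8846, -0.2352, -0.4028), i.e. latitude -23.75°, longitude -14.89°.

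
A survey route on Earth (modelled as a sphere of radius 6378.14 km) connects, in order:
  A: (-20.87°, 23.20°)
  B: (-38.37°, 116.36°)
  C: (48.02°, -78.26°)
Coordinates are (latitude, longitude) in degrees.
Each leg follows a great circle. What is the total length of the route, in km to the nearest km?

27301 km

Leg A→B: central angle 1.3890 rad, distance 8859.5 km.
Leg B→C: central angle 2.8914 rad, distance 18441.9 km.
Total: 8859.5 + 18441.9 ≈ 27301 km.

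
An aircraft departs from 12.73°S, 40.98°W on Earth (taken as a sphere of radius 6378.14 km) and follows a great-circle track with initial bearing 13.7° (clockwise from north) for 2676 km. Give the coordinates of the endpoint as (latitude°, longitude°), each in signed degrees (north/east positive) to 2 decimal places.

10.65°, -35.35°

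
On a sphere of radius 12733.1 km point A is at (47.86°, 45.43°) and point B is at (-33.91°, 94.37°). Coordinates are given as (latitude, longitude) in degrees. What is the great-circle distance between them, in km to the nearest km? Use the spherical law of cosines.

Let φ₁ = 0.8353 rad, φ₂ = -0.5918 rad, and Δλ = 0.8542 rad.
cos c = sin φ₁ sin φ₂ + cos φ₁ cos φ₂ cos Δλ = (0.7415)(-0.5579) + (0.6709)(0.8299)(0.6568) = -0.04793,
so c = arccos(-0.04793) = 1.61874 rad.
Distance = R·c = 12733.1 × 1.6187 ≈ 20612 km.

20612 km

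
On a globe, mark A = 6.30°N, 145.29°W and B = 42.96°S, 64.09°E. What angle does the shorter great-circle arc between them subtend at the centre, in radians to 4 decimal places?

In radians: φ₁ = 0.1100, φ₂ = -0.7498, Δλ = -150.620° = -2.6288 rad.
Haversine: a = sin²(Δφ/2) + cos φ₁ cos φ₂ sin²(Δλ/2) = 0.1737 + (0.9940)(0.7318)(0.9357) = 0.85432.
Central angle c = 2·arcsin(√a) = 2.35836 rad.
So the angular separation is 2.3584 rad.

2.3584 rad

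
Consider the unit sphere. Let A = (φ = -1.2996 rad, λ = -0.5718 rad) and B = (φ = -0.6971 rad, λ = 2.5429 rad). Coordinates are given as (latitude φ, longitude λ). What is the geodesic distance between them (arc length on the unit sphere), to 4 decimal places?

1.1448

Let φ₁ = -1.2996 rad, φ₂ = -0.6971 rad, and Δλ = 3.1147 rad.
cos c = sin φ₁ sin φ₂ + cos φ₁ cos φ₂ cos Δλ = (-0.9635)(-0.6420) + (0.2679)(0.7667)(-0.9996) = 0.41322,
so c = arccos(0.41322) = 1.14481 rad.
On the unit sphere the arc length equals the central angle: 1.1448.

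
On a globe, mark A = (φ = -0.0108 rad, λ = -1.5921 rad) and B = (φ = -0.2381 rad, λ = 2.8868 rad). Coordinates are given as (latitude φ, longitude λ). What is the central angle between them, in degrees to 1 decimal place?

Let φ₁ = -0.0108 rad, φ₂ = -0.2381 rad, and Δλ = -1.8043 rad.
Haversine: a = sin²(Δφ/2) + cos φ₁ cos φ₂ sin²(Δλ/2) = 0.0129 + (0.9999)(0.9718)(0.6157) = 0.61114.
Central angle c = 2·arcsin(√a) = 1.79495 rad.
So the angular separation is 102.8°.

102.8°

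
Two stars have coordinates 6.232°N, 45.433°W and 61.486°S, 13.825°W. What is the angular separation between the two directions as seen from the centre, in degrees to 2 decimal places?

72.02°

In radians: φ₁ = 0.1088, φ₂ = -1.0731, Δλ = 31.608° = 0.5517 rad.
Haversine: a = sin²(Δφ/2) + cos φ₁ cos φ₂ sin²(Δλ/2) = 0.3104 + (0.9941)(0.4774)(0.0742) = 0.34562.
Central angle c = 2·arcsin(√a) = 1.25690 rad.
So the angular separation is 72.02°.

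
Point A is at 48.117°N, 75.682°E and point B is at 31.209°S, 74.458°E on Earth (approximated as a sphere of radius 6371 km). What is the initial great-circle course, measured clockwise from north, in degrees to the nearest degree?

Δλ = -1.224° = -0.0214 rad.
y = sin Δλ · cos φ₂ = (-0.0214)(0.8553) = -0.0183
x = cos φ₁ sin φ₂ − sin φ₁ cos φ₂ cos Δλ = (0.6676)(-0.5182) − (0.7445)(0.8553)(0.9998) = -0.9826
θ = atan2(y, x) = -178.93°; adding 360° gives 181°.

181°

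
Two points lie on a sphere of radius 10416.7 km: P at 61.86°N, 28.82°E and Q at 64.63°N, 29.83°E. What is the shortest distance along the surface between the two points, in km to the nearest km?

510 km

In radians: φ₁ = 1.0797, φ₂ = 1.1280, Δλ = 1.010° = 0.0176 rad.
cos c = sin φ₁ sin φ₂ + cos φ₁ cos φ₂ cos Δλ = (0.8818)(0.9036) + (0.4716)(0.4285)(0.9998) = 0.99880,
so c = arccos(0.99880) = 0.04899 rad.
Distance = R·c = 10416.7 × 0.0490 ≈ 510 km.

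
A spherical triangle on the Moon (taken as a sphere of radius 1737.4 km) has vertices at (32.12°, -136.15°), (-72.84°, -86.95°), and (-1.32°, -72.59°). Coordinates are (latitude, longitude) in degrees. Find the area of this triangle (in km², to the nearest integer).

3134869 km²

Side lengths (central angles): a = 1.2580, b = 1.1974, c = 1.9228 rad; semiperimeter s = 2.1891.
By l'Huilier's theorem, tan(E/4) = √[tan(s/2) tan((s−a)/2) tan((s−b)/2) tan((s−c)/2)], giving spherical excess E = 1.0385 rad.
Area = E·R² = 1.0385 × (1737.4)² ≈ 3134869 km².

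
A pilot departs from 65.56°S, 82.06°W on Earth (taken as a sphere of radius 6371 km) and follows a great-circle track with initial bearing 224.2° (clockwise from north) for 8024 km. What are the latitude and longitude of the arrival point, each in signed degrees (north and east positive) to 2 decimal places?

-34.14°, 151.25°

Angular distance δ = d/R = 8024/6371 = 1.25946 rad; initial bearing θ = 3.9130 rad.
sin φ₂ = sin φ₁ cos δ + cos φ₁ sin δ cos θ = (-0.9104)(0.3063) + (0.4137)(0.9519)(-0.7169) = -0.5612, so φ₂ = -34.14°.
Δλ = atan2(sin θ sin δ cos φ₁, cos δ − sin φ₁ sin φ₂) = atan2(-0.2746, -0.2046) = -126.694°.
λ₂ = -82.060° − 126.694° = -208.75° → 151.25° after wrapping to (−180°, 180°].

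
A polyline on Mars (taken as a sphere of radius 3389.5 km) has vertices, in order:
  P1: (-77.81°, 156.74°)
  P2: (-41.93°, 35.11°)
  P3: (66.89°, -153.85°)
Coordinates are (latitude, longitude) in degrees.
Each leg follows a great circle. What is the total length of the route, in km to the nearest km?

12409 km

Leg P1→P2: central angle 0.9634 rad, distance 3265.3 km.
Leg P2→P3: central angle 2.6976 rad, distance 9143.5 km.
Total: 3265.3 + 9143.5 ≈ 12409 km.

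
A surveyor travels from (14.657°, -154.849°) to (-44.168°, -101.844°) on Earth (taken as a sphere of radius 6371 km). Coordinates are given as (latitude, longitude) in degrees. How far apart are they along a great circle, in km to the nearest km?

8455 km

In radians: φ₁ = 0.2558, φ₂ = -0.7709, Δλ = 53.005° = 0.9251 rad.
cos c = sin φ₁ sin φ₂ + cos φ₁ cos φ₂ cos Δλ = (0.2530)(-0.6968) + (0.9675)(0.7173)(0.6017) = 0.24128,
so c = arccos(0.24128) = 1.32711 rad.
Distance = R·c = 6371 × 1.3271 ≈ 8455 km.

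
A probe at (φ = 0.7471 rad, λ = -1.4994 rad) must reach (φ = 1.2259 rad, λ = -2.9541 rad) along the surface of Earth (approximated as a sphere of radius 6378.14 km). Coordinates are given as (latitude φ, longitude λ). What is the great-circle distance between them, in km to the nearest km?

5351 km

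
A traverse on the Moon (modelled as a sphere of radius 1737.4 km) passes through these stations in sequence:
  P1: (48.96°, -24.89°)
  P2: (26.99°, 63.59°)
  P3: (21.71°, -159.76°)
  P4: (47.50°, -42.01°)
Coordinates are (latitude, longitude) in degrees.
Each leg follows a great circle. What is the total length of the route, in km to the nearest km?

Leg P1→P2: central angle 1.2049 rad, distance 2093.3 km.
Leg P2→P3: central angle 2.0199 rad, distance 3509.3 km.
Leg P3→P4: central angle 1.5903 rad, distance 2763.0 km.
Total: 2093.3 + 3509.3 + 2763.0 ≈ 8366 km.

8366 km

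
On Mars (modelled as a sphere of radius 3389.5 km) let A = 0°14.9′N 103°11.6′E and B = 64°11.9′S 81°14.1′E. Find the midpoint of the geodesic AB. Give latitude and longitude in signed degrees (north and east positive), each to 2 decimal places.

-32.38°, 96.58°

The central angle between A and B is δ = 1.1595 rad.
With f = 0.5, the slerp weights are sin((1−f)δ)/sin δ = 0.5977 and sin(fδ)/sin δ = 0.5977.
Weighted sum of the unit vectors: (0.5977)·(-0.2282,0.9736,0.0043) + (0.5977)·(0.0663,0.4302,-0.9003) = (-0.0968, 0.8390, -0.5355).
Converting back: φ = atan2(z, √(x²+y²)) = -32.38°, λ = atan2(y, x) = 96.58°.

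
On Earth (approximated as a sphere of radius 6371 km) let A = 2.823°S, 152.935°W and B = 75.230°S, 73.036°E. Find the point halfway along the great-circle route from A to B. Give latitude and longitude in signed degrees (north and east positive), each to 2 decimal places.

-50.36°, -165.51°

The central angle between A and B is δ = 1.7005 rad.
With f = 0.5, the slerp weights are sin((1−f)δ)/sin δ = 0.7578 and sin(fδ)/sin δ = 0.7578.
Weighted sum of the unit vectors: (0.7578)·(-0.8894,-0.4544,-0.0493) + (0.7578)·(0.0744,0.2438,-0.9670) = (-0.6176, -0.1596, -0.7701).
Converting back: φ = atan2(z, √(x²+y²)) = -50.36°, λ = atan2(y, x) = -165.51°.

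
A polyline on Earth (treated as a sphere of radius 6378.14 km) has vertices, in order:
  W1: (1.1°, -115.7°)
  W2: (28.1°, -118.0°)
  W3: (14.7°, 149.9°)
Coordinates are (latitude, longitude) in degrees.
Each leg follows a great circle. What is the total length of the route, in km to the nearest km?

Leg W1→W2: central angle 0.4728 rad, distance 3015.6 km.
Leg W2→W3: central angle 1.4824 rad, distance 9455.1 km.
Total: 3015.6 + 9455.1 ≈ 12471 km.

12471 km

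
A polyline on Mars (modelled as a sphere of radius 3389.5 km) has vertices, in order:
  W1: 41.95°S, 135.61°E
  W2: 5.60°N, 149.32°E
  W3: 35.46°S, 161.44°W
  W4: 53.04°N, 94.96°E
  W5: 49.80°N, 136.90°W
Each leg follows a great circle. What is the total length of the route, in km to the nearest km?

18018 km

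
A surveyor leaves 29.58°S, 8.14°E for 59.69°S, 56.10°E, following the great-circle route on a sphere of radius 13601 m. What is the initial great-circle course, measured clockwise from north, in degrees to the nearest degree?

Δλ = 47.960° = 0.8371 rad.
y = sin Δλ · cos φ₂ = (0.7427)(0.5047) = 0.3748
x = cos φ₁ sin φ₂ − sin φ₁ cos φ₂ cos Δλ = (0.8697)(-0.8633) − (-0.4936)(0.5047)(0.6696) = -0.5840
θ = atan2(y, x) = 147.31°, so the bearing is 147°.

147°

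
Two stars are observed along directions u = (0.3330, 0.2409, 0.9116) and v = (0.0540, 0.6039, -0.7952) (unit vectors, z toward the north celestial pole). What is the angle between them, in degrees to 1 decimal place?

124.2°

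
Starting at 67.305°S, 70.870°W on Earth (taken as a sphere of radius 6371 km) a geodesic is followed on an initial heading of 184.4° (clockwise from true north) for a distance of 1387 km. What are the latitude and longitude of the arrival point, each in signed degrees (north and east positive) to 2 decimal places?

-79.70°, -76.19°

Angular distance δ = d/R = 1387/6371 = 0.21771 rad; initial bearing θ = 3.2184 rad.
sin φ₂ = sin φ₁ cos δ + cos φ₁ sin δ cos θ = (-0.9226)(0.9764) + (0.3858)(0.2160)(-0.9971) = -0.9839, so φ₂ = -79.70°.
Δλ = atan2(sin θ sin δ cos φ₁, cos δ − sin φ₁ sin φ₂) = atan2(-0.0064, 0.0687) = -5.317°.
λ₂ = -70.870° − 5.317° = -76.19°.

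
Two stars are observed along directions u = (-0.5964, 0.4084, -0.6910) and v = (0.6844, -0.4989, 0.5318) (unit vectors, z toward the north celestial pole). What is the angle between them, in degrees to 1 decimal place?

u·v = -0.9794; |u| = 1.0000, |v| = 1.0001.
cos θ = (u·v)/(|u||v|) = -0.9794, so θ = 168.3°.

168.3°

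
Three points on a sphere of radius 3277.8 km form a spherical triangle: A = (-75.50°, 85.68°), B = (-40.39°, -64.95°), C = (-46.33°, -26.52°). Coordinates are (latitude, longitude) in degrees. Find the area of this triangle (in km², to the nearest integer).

Side lengths (central angles): a = 0.4935, b = 0.8828, c = 1.0915 rad; semiperimeter s = 1.2339.
By l'Huilier's theorem, tan(E/4) = √[tan(s/2) tan((s−a)/2) tan((s−b)/2) tan((s−c)/2)], giving spherical excess E = 0.2358 rad.
Area = E·R² = 0.2358 × (3277.8)² ≈ 2533068 km².

2533068 km²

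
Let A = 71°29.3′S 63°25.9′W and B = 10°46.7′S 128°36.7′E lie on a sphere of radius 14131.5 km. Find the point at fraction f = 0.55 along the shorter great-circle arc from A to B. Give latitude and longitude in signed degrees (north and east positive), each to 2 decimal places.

-54.43°, 133.17°

Central angle δ = 1.6988 rad. Interpolating on the sphere with fraction f = 0.55:
P = [sin((1−f)δ)·A + sin(fδ)·B] / sin δ = 0.6979·A + 0.8109·B in Cartesian coordinates,
giving P = (-0.3980, 0.4242, -0.8134), i.e. latitude -54.43°, longitude 133.17°.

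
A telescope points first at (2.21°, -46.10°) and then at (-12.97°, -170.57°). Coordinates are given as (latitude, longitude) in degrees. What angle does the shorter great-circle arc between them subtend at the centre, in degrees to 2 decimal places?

124.04°

In radians: φ₁ = 0.0386, φ₂ = -0.2264, Δλ = -124.470° = -2.1724 rad.
Haversine: a = sin²(Δφ/2) + cos φ₁ cos φ₂ sin²(Δλ/2) = 0.0174 + (0.9993)(0.9745)(0.7830) = 0.77989.
Central angle c = 2·arcsin(√a) = 2.16492 rad.
So the angular separation is 124.04°.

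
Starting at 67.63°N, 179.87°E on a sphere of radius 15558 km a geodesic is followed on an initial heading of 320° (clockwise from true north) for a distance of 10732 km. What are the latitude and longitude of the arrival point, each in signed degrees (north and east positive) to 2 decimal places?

64.01°, 68.84°

Angular distance δ = d/R = 10732/15558 = 0.68981 rad; initial bearing θ = 5.5851 rad.
sin φ₂ = sin φ₁ cos δ + cos φ₁ sin δ cos θ = (0.9247)(0.7714) + (0.3806)(0.6364)(0.7660) = 0.8989, so φ₂ = 64.01°.
Δλ = atan2(sin θ sin δ cos φ₁, cos δ − sin φ₁ sin φ₂) = atan2(-0.1557, -0.0598) = -111.027°.
λ₂ = 179.870° − 111.027° = 68.84°.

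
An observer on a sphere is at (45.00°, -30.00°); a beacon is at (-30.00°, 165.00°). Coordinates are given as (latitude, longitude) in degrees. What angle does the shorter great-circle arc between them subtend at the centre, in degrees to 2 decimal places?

160.92°

In radians: φ₁ = 0.7854, φ₂ = -0.5236, Δλ = -165.000° = -2.8798 rad.
cos c = sin φ₁ sin φ₂ + cos φ₁ cos φ₂ cos Δλ = (0.7071)(-0.5000) + (0.7071)(0.8660)(-0.9659) = -0.94506,
so c = arccos(-0.94506) = 2.80857 rad.
So the angular separation is 160.92°.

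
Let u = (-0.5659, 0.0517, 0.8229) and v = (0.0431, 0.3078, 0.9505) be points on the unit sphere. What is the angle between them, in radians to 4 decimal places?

u·v = 0.7737; |u| = 1.0000, |v| = 1.0000.
cos θ = (u·v)/(|u||v|) = 0.7736, so θ = 0.6862 rad.

0.6862 rad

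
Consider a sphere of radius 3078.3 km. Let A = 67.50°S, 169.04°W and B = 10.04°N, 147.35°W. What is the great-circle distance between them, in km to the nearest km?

4250 km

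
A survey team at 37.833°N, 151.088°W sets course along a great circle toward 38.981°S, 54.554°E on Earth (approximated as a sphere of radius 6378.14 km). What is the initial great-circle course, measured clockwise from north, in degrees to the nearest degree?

259°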